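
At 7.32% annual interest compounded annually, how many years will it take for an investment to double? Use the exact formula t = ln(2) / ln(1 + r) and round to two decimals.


Doubling condition: (1 + r)^t = 2
Take ln of both sides: t × ln(1 + r) = ln(2)
t = ln(2) / ln(1 + r)
t = 0.693147 / 0.070645
t = 9.81

t = ln(2) / ln(1 + r) = 9.81 years


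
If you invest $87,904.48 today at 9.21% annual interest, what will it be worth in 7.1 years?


Future value formula: FV = PV × (1 + r)^t
FV = $87,904.48 × (1 + 0.0921)^7.1
FV = $87,904.48 × 1.8692315
FV = $164,313.82

FV = PV × (1 + r)^t = $164,313.82


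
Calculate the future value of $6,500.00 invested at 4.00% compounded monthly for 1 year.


Compound interest formula: A = P(1 + r/n)^(nt)
A = $6,500.00 × (1 + 0.04/12)^(12 × 1)
Growth factor: (1 + 0.04/12)^12 = 1.040742
A = $6,500.00 × 1.040742
A = $6,764.82

A = P(1 + r/n)^(nt) = $6,764.82


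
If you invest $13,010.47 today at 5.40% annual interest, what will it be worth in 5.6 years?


Future value formula: FV = PV × (1 + r)^t
FV = $13,010.47 × (1 + 0.054)^5.6
FV = $13,010.47 × 1.342479
FV = $17,466.28

FV = PV × (1 + r)^t = $17,466.28


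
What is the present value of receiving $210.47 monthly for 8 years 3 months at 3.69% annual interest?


Present value of an ordinary annuity: PV = PMT × (1 − (1 + r)^(−n)) / r
Monthly rate r = 0.0369/12 = 0.003075, n = 99
PV = $210.47 × (1 − (1 + 0.0369/12)^(−99)) / (0.0369/12)
PV = $210.47 × 85.238397
PV = $17,940.13

PV = PMT × (1-(1+r)^(-n))/r = $17,940.13


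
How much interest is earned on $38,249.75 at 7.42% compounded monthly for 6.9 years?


Compound interest earned = final amount − principal.
A = P(1 + r/n)^(nt) = $38,249.75 × (1 + 0.0742/12)^(12 × 6.9) = $63,722.69
Interest = A − P = $63,722.69 − $38,249.75 = $25,472.94

Interest = A - P = $25,472.94


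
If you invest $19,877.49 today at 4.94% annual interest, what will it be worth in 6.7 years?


Future value formula: FV = PV × (1 + r)^t
FV = $19,877.49 × (1 + 0.0494)^6.7
FV = $19,877.49 × 1.3813544
FV = $27,457.86

FV = PV × (1 + r)^t = $27,457.86


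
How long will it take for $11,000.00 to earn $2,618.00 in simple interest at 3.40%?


Rearrange the simple interest formula for t:
I = P × r × t  ⇒  t = I / (P × r)
t = $2,618.00 / ($11,000.00 × 0.034)
t = 7

t = I/(P×r) = 7 years


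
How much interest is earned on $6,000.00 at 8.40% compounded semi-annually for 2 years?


Compound interest earned = final amount − principal.
A = P(1 + r/n)^(nt) = $6,000.00 × (1 + 0.084/2)^(2 × 2) = $7,073.30
Interest = A − P = $7,073.30 − $6,000.00 = $1,073.30

Interest = A - P = $1,073.30


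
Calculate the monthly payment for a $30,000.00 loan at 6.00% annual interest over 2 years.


Loan payment formula: PMT = PV × r / (1 − (1 + r)^(−n))
Monthly rate r = 0.06/12 = 0.005, n = 24 months
Denominator: 1 − (1 + 0.06/12)^(−24) = 0.112814
PMT = $30,000.00 × (0.06/12) / 0.112814
PMT = $1,329.62 per month

PMT = PV × r / (1-(1+r)^(-n)) = $1,329.62/month


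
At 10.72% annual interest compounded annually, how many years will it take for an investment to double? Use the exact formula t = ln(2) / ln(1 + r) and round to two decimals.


Doubling condition: (1 + r)^t = 2
Take ln of both sides: t × ln(1 + r) = ln(2)
t = ln(2) / ln(1 + r)
t = 0.693147 / 0.101834
t = 6.81

t = ln(2) / ln(1 + r) = 6.81 years


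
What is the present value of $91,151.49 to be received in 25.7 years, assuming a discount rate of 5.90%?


Present value formula: PV = FV / (1 + r)^t
PV = $91,151.49 / (1 + 0.059)^25.7
PV = $91,151.49 / 4.363412
PV = $20,889.96

PV = FV / (1 + r)^t = $20,889.96


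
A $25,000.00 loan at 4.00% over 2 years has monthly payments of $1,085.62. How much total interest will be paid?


Total paid over the life of the loan = PMT × n.
Total paid = $1,085.62 × 24 = $26,054.88
Total interest = total paid − principal = $26,054.88 − $25,000.00 = $1,054.88

Total interest = (PMT × n) - PV = $1,054.88


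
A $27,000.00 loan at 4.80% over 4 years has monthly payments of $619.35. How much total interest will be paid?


Total paid over the life of the loan = PMT × n.
Total paid = $619.35 × 48 = $29,728.80
Total interest = total paid − principal = $29,728.80 − $27,000.00 = $2,728.80

Total interest = (PMT × n) - PV = $2,728.80


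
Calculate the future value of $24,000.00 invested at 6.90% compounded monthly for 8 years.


Compound interest formula: A = P(1 + r/n)^(nt)
A = $24,000.00 × (1 + 0.069/12)^(12 × 8)
Growth factor: (1 + 0.069/12)^96 = 1.7339795
A = $24,000.00 × 1.7339795
A = $41,615.51

A = P(1 + r/n)^(nt) = $41,615.51


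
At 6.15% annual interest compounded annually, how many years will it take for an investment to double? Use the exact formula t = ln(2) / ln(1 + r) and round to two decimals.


Doubling condition: (1 + r)^t = 2
Take ln of both sides: t × ln(1 + r) = ln(2)
t = ln(2) / ln(1 + r)
t = 0.693147 / 0.059683
t = 11.61

t = ln(2) / ln(1 + r) = 11.61 years


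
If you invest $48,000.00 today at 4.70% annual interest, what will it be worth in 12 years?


Future value formula: FV = PV × (1 + r)^t
FV = $48,000.00 × (1 + 0.047)^12
FV = $48,000.00 × 1.7352425
FV = $83,291.64

FV = PV × (1 + r)^t = $83,291.64


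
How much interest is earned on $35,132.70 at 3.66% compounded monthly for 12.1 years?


Compound interest earned = final amount − principal.
A = P(1 + r/n)^(nt) = $35,132.70 × (1 + 0.0366/12)^(12 × 12.1) = $54,670.18
Interest = A − P = $54,670.18 − $35,132.70 = $19,537.48

Interest = A - P = $19,537.48


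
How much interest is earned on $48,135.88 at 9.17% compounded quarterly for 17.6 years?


Compound interest earned = final amount − principal.
A = P(1 + r/n)^(nt) = $48,135.88 × (1 + 0.0917/4)^(4 × 17.6) = $237,395.20
Interest = A − P = $237,395.20 − $48,135.88 = $189,259.32

Interest = A - P = $189,259.32


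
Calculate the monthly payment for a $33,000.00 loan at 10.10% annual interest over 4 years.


Loan payment formula: PMT = PV × r / (1 − (1 + r)^(−n))
Monthly rate r = 0.101/12 ≈ 0.00841667, n = 48 months
Denominator: 1 − (1 + 0.101/12)^(−48) = 0.331226
PMT = $33,000.00 × (0.101/12) / 0.331226
PMT = $838.55 per month

PMT = PV × r / (1-(1+r)^(-n)) = $838.55/month


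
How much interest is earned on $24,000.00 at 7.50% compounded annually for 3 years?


Compound interest earned = final amount − principal.
A = P(1 + r/n)^(nt) = $24,000.00 × (1 + 0.075/1)^(1 × 3) = $29,815.12
Interest = A − P = $29,815.12 − $24,000.00 = $5,815.12

Interest = A - P = $5,815.12


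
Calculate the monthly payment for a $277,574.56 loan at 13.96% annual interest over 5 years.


Loan payment formula: PMT = PV × r / (1 − (1 + r)^(−n))
Monthly rate r = 0.1396/12 ≈ 0.01163333, n = 60 months
Denominator: 1 − (1 + 0.1396/12)^(−60) = 0.500412
PMT = $277,574.56 × (0.1396/12) / 0.500412
PMT = $6,452.92 per month

PMT = PV × r / (1-(1+r)^(-n)) = $6,452.92/month


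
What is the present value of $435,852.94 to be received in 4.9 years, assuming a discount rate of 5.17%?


Present value formula: PV = FV / (1 + r)^t
PV = $435,852.94 / (1 + 0.0517)^4.9
PV = $435,852.94 / 1.2801775
PV = $340,462.90

PV = FV / (1 + r)^t = $340,462.90


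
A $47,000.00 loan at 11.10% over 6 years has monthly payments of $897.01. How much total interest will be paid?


Total paid over the life of the loan = PMT × n.
Total paid = $897.01 × 72 = $64,584.72
Total interest = total paid − principal = $64,584.72 − $47,000.00 = $17,584.72

Total interest = (PMT × n) - PV = $17,584.72


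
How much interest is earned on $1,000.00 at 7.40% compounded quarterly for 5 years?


Compound interest earned = final amount − principal.
A = P(1 + r/n)^(nt) = $1,000.00 × (1 + 0.074/4)^(4 × 5) = $1,442.85
Interest = A − P = $1,442.85 − $1,000.00 = $442.85

Interest = A - P = $442.85


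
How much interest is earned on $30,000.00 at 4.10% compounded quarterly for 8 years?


Compound interest earned = final amount − principal.
A = P(1 + r/n)^(nt) = $30,000.00 × (1 + 0.041/4)^(4 × 8) = $41,576.20
Interest = A − P = $41,576.20 − $30,000.00 = $11,576.20

Interest = A - P = $11,576.20


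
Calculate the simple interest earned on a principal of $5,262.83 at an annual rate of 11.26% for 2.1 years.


Simple interest formula: I = P × r × t
I = $5,262.83 × 0.1126 × 2.1
I = $1,244.45

I = P × r × t = $1,244.45


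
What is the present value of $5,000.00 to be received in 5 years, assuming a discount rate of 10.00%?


Present value formula: PV = FV / (1 + r)^t
PV = $5,000.00 / (1 + 0.1)^5
PV = $5,000.00 / 1.610510
PV = $3,104.61

PV = FV / (1 + r)^t = $3,104.61


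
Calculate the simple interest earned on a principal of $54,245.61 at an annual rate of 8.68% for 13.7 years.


Simple interest formula: I = P × r × t
I = $54,245.61 × 0.0868 × 13.7
I = $64,506.71

I = P × r × t = $64,506.71


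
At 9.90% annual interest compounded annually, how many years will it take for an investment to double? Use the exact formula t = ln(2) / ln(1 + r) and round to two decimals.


Doubling condition: (1 + r)^t = 2
Take ln of both sides: t × ln(1 + r) = ln(2)
t = ln(2) / ln(1 + r)
t = 0.693147 / 0.094401
t = 7.34

t = ln(2) / ln(1 + r) = 7.34 years


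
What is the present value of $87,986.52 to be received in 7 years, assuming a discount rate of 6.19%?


Present value formula: PV = FV / (1 + r)^t
PV = $87,986.52 / (1 + 0.0619)^7
PV = $87,986.52 / 1.5225983
PV = $57,787.09

PV = FV / (1 + r)^t = $57,787.09


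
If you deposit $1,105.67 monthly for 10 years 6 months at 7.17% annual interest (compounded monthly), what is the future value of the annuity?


Future value of an ordinary annuity: FV = PMT × ((1 + r)^n − 1) / r
Monthly rate r = 0.0717/12 = 0.005975, n = 126
FV = $1,105.67 × ((1 + 0.0717/12)^126 − 1) / (0.0717/12)
FV = $1,105.67 × 187.161726
FV = $206,939.11

FV = PMT × ((1+r)^n - 1)/r = $206,939.11


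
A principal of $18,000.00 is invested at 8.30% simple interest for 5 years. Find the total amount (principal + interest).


Total amount formula: A = P(1 + rt) = P + P·r·t
Interest: I = P × r × t = $18,000.00 × 0.083 × 5 = $7,470.00
A = P + I = $18,000.00 + $7,470.00 = $25,470.00

A = P + I = P(1 + rt) = $25,470.00


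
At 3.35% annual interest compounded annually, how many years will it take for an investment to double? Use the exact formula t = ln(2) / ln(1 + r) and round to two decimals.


Doubling condition: (1 + r)^t = 2
Take ln of both sides: t × ln(1 + r) = ln(2)
t = ln(2) / ln(1 + r)
t = 0.693147 / 0.032951
t = 21.04

t = ln(2) / ln(1 + r) = 21.04 years


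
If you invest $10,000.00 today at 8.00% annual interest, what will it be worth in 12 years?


Future value formula: FV = PV × (1 + r)^t
FV = $10,000.00 × (1 + 0.08)^12
FV = $10,000.00 × 2.518170
FV = $25,181.70

FV = PV × (1 + r)^t = $25,181.70


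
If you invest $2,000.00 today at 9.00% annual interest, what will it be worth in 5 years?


Future value formula: FV = PV × (1 + r)^t
FV = $2,000.00 × (1 + 0.09)^5
FV = $2,000.00 × 1.538624
FV = $3,077.25

FV = PV × (1 + r)^t = $3,077.25


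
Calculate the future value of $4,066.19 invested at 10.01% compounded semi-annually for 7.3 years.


Compound interest formula: A = P(1 + r/n)^(nt)
A = $4,066.19 × (1 + 0.1001/2)^(2 × 7.3)
Growth factor: (1 + 0.1001/2)^14.6 = 2.040167
A = $4,066.19 × 2.040167
A = $8,295.71

A = P(1 + r/n)^(nt) = $8,295.71


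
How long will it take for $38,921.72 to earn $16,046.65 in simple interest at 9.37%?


Rearrange the simple interest formula for t:
I = P × r × t  ⇒  t = I / (P × r)
t = $16,046.65 / ($38,921.72 × 0.0937)
t = 4.4

t = I/(P×r) = 4.4 years


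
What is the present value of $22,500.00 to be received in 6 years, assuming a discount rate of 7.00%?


Present value formula: PV = FV / (1 + r)^t
PV = $22,500.00 / (1 + 0.07)^6
PV = $22,500.00 / 1.500730
PV = $14,992.70

PV = FV / (1 + r)^t = $14,992.70


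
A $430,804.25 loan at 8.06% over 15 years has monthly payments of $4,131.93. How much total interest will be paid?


Total paid over the life of the loan = PMT × n.
Total paid = $4,131.93 × 180 = $743,747.40
Total interest = total paid − principal = $743,747.40 − $430,804.25 = $312,943.15

Total interest = (PMT × n) - PV = $312,943.15


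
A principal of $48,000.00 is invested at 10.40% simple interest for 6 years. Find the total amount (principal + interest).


Total amount formula: A = P(1 + rt) = P + P·r·t
Interest: I = P × r × t = $48,000.00 × 0.104 × 6 = $29,952.00
A = P + I = $48,000.00 + $29,952.00 = $77,952.00

A = P + I = P(1 + rt) = $77,952.00


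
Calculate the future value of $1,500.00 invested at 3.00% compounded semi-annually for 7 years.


Compound interest formula: A = P(1 + r/n)^(nt)
A = $1,500.00 × (1 + 0.03/2)^(2 × 7)
Growth factor: (1 + 0.03/2)^14 = 1.231756
A = $1,500.00 × 1.231756
A = $1,847.63

A = P(1 + r/n)^(nt) = $1,847.63


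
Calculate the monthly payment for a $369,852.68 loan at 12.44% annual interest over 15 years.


Loan payment formula: PMT = PV × r / (1 − (1 + r)^(−n))
Monthly rate r = 0.1244/12 ≈ 0.01036667, n = 180 months
Denominator: 1 − (1 + 0.1244/12)^(−180) = 0.843765
PMT = $369,852.68 × (0.1244/12) / 0.843765
PMT = $4,544.08 per month

PMT = PV × r / (1-(1+r)^(-n)) = $4,544.08/month


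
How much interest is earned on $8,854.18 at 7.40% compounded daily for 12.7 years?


Compound interest earned = final amount − principal.
A = P(1 + r/n)^(nt) = $8,854.18 × (1 + 0.074/365)^(365 × 12.7) = $22,659.84
Interest = A − P = $22,659.84 − $8,854.18 = $13,805.66

Interest = A - P = $13,805.66


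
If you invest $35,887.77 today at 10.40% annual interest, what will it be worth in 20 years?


Future value formula: FV = PV × (1 + r)^t
FV = $35,887.77 × (1 + 0.104)^20
FV = $35,887.77 × 7.2340494
FV = $259,613.90

FV = PV × (1 + r)^t = $259,613.90


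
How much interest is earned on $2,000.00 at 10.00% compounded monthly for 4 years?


Compound interest earned = final amount − principal.
A = P(1 + r/n)^(nt) = $2,000.00 × (1 + 0.1/12)^(12 × 4) = $2,978.71
Interest = A − P = $2,978.71 − $2,000.00 = $978.71

Interest = A - P = $978.71


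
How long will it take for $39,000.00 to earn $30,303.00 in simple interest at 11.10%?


Rearrange the simple interest formula for t:
I = P × r × t  ⇒  t = I / (P × r)
t = $30,303.00 / ($39,000.00 × 0.111)
t = 7

t = I/(P×r) = 7 years


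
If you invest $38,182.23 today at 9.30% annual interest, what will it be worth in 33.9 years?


Future value formula: FV = PV × (1 + r)^t
FV = $38,182.23 × (1 + 0.093)^33.9
FV = $38,182.23 × 20.3809062
FV = $778,188.45

FV = PV × (1 + r)^t = $778,188.45


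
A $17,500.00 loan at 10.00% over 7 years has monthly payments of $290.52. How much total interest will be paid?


Total paid over the life of the loan = PMT × n.
Total paid = $290.52 × 84 = $24,403.68
Total interest = total paid − principal = $24,403.68 − $17,500.00 = $6,903.68

Total interest = (PMT × n) - PV = $6,903.68


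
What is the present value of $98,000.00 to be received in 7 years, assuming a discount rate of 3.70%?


Present value formula: PV = FV / (1 + r)^t
PV = $98,000.00 / (1 + 0.037)^7
PV = $98,000.00 / 1.2895889
PV = $75,993.21

PV = FV / (1 + r)^t = $75,993.21


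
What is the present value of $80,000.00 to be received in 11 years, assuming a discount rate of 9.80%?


Present value formula: PV = FV / (1 + r)^t
PV = $80,000.00 / (1 + 0.098)^11
PV = $80,000.00 / 2.796570
PV = $28,606.47

PV = FV / (1 + r)^t = $28,606.47


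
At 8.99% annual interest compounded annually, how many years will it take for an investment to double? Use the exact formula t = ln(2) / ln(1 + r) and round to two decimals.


Doubling condition: (1 + r)^t = 2
Take ln of both sides: t × ln(1 + r) = ln(2)
t = ln(2) / ln(1 + r)
t = 0.693147 / 0.086086
t = 8.05

t = ln(2) / ln(1 + r) = 8.05 years


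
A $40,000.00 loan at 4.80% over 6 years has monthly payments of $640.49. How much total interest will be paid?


Total paid over the life of the loan = PMT × n.
Total paid = $640.49 × 72 = $46,115.28
Total interest = total paid − principal = $46,115.28 − $40,000.00 = $6,115.28

Total interest = (PMT × n) - PV = $6,115.28


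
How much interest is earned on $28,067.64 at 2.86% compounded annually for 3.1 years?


Compound interest earned = final amount − principal.
A = P(1 + r/n)^(nt) = $28,067.64 × (1 + 0.0286/1)^(1 × 3.1) = $30,631.63
Interest = A − P = $30,631.63 − $28,067.64 = $2,563.99

Interest = A - P = $2,563.99


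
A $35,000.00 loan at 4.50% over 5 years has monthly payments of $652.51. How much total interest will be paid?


Total paid over the life of the loan = PMT × n.
Total paid = $652.51 × 60 = $39,150.60
Total interest = total paid − principal = $39,150.60 − $35,000.00 = $4,150.60

Total interest = (PMT × n) - PV = $4,150.60


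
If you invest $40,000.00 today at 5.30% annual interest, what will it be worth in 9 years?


Future value formula: FV = PV × (1 + r)^t
FV = $40,000.00 × (1 + 0.053)^9
FV = $40,000.00 × 1.5916785
FV = $63,667.14

FV = PV × (1 + r)^t = $63,667.14


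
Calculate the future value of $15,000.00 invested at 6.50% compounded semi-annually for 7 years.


Compound interest formula: A = P(1 + r/n)^(nt)
A = $15,000.00 × (1 + 0.065/2)^(2 × 7)
Growth factor: (1 + 0.065/2)^14 = 1.5648072
A = $15,000.00 × 1.5648072
A = $23,472.11

A = P(1 + r/n)^(nt) = $23,472.11


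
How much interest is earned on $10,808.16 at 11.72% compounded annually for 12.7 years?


Compound interest earned = final amount − principal.
A = P(1 + r/n)^(nt) = $10,808.16 × (1 + 0.1172/1)^(1 × 12.7) = $44,158.52
Interest = A − P = $44,158.52 − $10,808.16 = $33,350.36

Interest = A - P = $33,350.36


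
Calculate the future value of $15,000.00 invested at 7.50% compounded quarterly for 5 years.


Compound interest formula: A = P(1 + r/n)^(nt)
A = $15,000.00 × (1 + 0.075/4)^(4 × 5)
Growth factor: (1 + 0.075/4)^20 = 1.449948
A = $15,000.00 × 1.449948
A = $21,749.22

A = P(1 + r/n)^(nt) = $21,749.22


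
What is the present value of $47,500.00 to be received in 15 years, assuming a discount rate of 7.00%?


Present value formula: PV = FV / (1 + r)^t
PV = $47,500.00 / (1 + 0.07)^15
PV = $47,500.00 / 2.7590315
PV = $17,216.19

PV = FV / (1 + r)^t = $17,216.19


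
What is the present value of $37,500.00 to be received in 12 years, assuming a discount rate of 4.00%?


Present value formula: PV = FV / (1 + r)^t
PV = $37,500.00 / (1 + 0.04)^12
PV = $37,500.00 / 1.601032
PV = $23,422.39

PV = FV / (1 + r)^t = $23,422.39


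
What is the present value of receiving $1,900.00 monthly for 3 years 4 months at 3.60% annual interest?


Present value of an ordinary annuity: PV = PMT × (1 − (1 + r)^(−n)) / r
Monthly rate r = 0.036/12 = 0.003, n = 40
PV = $1,900.00 × (1 − (1 + 0.036/12)^(−40)) / (0.036/12)
PV = $1,900.00 × 37.640074
PV = $71,516.14

PV = PMT × (1-(1+r)^(-n))/r = $71,516.14


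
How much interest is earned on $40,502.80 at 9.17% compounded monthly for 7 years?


Compound interest earned = final amount − principal.
A = P(1 + r/n)^(nt) = $40,502.80 × (1 + 0.0917/12)^(12 × 7) = $76,771.31
Interest = A − P = $76,771.31 − $40,502.80 = $36,268.51

Interest = A - P = $36,268.51


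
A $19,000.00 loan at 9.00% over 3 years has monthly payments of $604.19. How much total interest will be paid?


Total paid over the life of the loan = PMT × n.
Total paid = $604.19 × 36 = $21,750.84
Total interest = total paid − principal = $21,750.84 − $19,000.00 = $2,750.84

Total interest = (PMT × n) - PV = $2,750.84


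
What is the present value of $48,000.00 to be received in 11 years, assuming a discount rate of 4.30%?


Present value formula: PV = FV / (1 + r)^t
PV = $48,000.00 / (1 + 0.043)^11
PV = $48,000.00 / 1.589013
PV = $30,207.43

PV = FV / (1 + r)^t = $30,207.43


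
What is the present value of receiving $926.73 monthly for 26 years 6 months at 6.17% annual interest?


Present value of an ordinary annuity: PV = PMT × (1 − (1 + r)^(−n)) / r
Monthly rate r = 0.0617/12 ≈ 0.00514167, n = 318
PV = $926.73 × (1 − (1 + 0.0617/12)^(−318)) / (0.0617/12)
PV = $926.73 × 156.416019
PV = $144,955.42

PV = PMT × (1-(1+r)^(-n))/r = $144,955.42


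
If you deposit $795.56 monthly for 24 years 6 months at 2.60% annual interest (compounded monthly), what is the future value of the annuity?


Future value of an ordinary annuity: FV = PMT × ((1 + r)^n − 1) / r
Monthly rate r = 0.026/12 ≈ 0.00216667, n = 294
FV = $795.56 × ((1 + 0.026/12)^294 − 1) / (0.026/12)
FV = $795.56 × 410.537300
FV = $326,607.05

FV = PMT × ((1+r)^n - 1)/r = $326,607.05


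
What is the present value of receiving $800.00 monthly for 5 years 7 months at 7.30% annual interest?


Present value of an ordinary annuity: PV = PMT × (1 − (1 + r)^(−n)) / r
Monthly rate r = 0.073/12 ≈ 0.00608333, n = 67
PV = $800.00 × (1 − (1 + 0.073/12)^(−67)) / (0.073/12)
PV = $800.00 × 54.891299
PV = $43,913.04

PV = PMT × (1-(1+r)^(-n))/r = $43,913.04


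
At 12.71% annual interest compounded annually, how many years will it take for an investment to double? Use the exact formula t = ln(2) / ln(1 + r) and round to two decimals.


Doubling condition: (1 + r)^t = 2
Take ln of both sides: t × ln(1 + r) = ln(2)
t = ln(2) / ln(1 + r)
t = 0.693147 / 0.119648
t = 5.79

t = ln(2) / ln(1 + r) = 5.79 years


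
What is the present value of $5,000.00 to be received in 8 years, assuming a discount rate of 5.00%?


Present value formula: PV = FV / (1 + r)^t
PV = $5,000.00 / (1 + 0.05)^8
PV = $5,000.00 / 1.477455
PV = $3,384.20

PV = FV / (1 + r)^t = $3,384.20


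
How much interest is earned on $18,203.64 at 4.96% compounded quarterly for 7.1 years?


Compound interest earned = final amount − principal.
A = P(1 + r/n)^(nt) = $18,203.64 × (1 + 0.0496/4)^(4 × 7.1) = $25,832.05
Interest = A − P = $25,832.05 − $18,203.64 = $7,628.41

Interest = A - P = $7,628.41


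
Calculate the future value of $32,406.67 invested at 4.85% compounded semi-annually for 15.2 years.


Compound interest formula: A = P(1 + r/n)^(nt)
A = $32,406.67 × (1 + 0.0485/2)^(2 × 15.2)
Growth factor: (1 + 0.0485/2)^30.4 = 2.071770
A = $32,406.67 × 2.071770
A = $67,139.17

A = P(1 + r/n)^(nt) = $67,139.17


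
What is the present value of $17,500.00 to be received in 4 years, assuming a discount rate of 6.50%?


Present value formula: PV = FV / (1 + r)^t
PV = $17,500.00 / (1 + 0.065)^4
PV = $17,500.00 / 1.2864664
PV = $13,603.15

PV = FV / (1 + r)^t = $13,603.15


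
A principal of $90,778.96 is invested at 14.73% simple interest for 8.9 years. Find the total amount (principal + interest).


Total amount formula: A = P(1 + rt) = P + P·r·t
Interest: I = P × r × t = $90,778.96 × 0.1473 × 8.9 = $119,008.49
A = P + I = $90,778.96 + $119,008.49 = $209,787.45

A = P + I = P(1 + rt) = $209,787.45


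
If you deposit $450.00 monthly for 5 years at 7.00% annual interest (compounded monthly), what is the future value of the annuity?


Future value of an ordinary annuity: FV = PMT × ((1 + r)^n − 1) / r
Monthly rate r = 0.07/12 ≈ 0.00583333, n = 60
FV = $450.00 × ((1 + 0.07/12)^60 − 1) / (0.07/12)
FV = $450.00 × 71.592902
FV = $32,216.81

FV = PMT × ((1+r)^n - 1)/r = $32,216.81


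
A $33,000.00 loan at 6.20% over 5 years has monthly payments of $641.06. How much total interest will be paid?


Total paid over the life of the loan = PMT × n.
Total paid = $641.06 × 60 = $38,463.60
Total interest = total paid − principal = $38,463.60 − $33,000.00 = $5,463.60

Total interest = (PMT × n) - PV = $5,463.60


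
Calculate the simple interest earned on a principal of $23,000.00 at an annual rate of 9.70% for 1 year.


Simple interest formula: I = P × r × t
I = $23,000.00 × 0.097 × 1
I = $2,231.00

I = P × r × t = $2,231.00


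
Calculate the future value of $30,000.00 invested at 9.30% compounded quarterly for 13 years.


Compound interest formula: A = P(1 + r/n)^(nt)
A = $30,000.00 × (1 + 0.093/4)^(4 × 13)
Growth factor: (1 + 0.093/4)^52 = 3.3040847
A = $30,000.00 × 3.3040847
A = $99,122.54

A = P(1 + r/n)^(nt) = $99,122.54


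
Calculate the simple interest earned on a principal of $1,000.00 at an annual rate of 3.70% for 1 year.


Simple interest formula: I = P × r × t
I = $1,000.00 × 0.037 × 1
I = $37.00

I = P × r × t = $37.00


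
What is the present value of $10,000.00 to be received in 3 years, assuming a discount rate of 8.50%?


Present value formula: PV = FV / (1 + r)^t
PV = $10,000.00 / (1 + 0.085)^3
PV = $10,000.00 / 1.277289
PV = $7,829.08

PV = FV / (1 + r)^t = $7,829.08


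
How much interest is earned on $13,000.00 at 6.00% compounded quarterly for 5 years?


Compound interest earned = final amount − principal.
A = P(1 + r/n)^(nt) = $13,000.00 × (1 + 0.06/4)^(4 × 5) = $17,509.12
Interest = A − P = $17,509.12 − $13,000.00 = $4,509.12

Interest = A - P = $4,509.12


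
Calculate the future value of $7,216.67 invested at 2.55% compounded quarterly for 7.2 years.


Compound interest formula: A = P(1 + r/n)^(nt)
A = $7,216.67 × (1 + 0.0255/4)^(4 × 7.2)
Growth factor: (1 + 0.0255/4)^28.8 = 1.200835
A = $7,216.67 × 1.200835
A = $8,666.03

A = P(1 + r/n)^(nt) = $8,666.03


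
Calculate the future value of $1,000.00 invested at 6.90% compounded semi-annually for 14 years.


Compound interest formula: A = P(1 + r/n)^(nt)
A = $1,000.00 × (1 + 0.069/2)^(2 × 14)
Growth factor: (1 + 0.069/2)^28 = 2.584960
A = $1,000.00 × 2.584960
A = $2,584.96

A = P(1 + r/n)^(nt) = $2,584.96


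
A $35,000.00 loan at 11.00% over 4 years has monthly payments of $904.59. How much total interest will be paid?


Total paid over the life of the loan = PMT × n.
Total paid = $904.59 × 48 = $43,420.32
Total interest = total paid − principal = $43,420.32 − $35,000.00 = $8,420.32

Total interest = (PMT × n) - PV = $8,420.32


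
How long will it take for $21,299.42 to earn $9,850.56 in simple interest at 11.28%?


Rearrange the simple interest formula for t:
I = P × r × t  ⇒  t = I / (P × r)
t = $9,850.56 / ($21,299.42 × 0.1128)
t = 4.1

t = I/(P×r) = 4.1 years


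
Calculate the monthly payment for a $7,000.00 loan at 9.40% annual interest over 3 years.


Loan payment formula: PMT = PV × r / (1 − (1 + r)^(−n))
Monthly rate r = 0.094/12 ≈ 0.00783333, n = 36 months
Denominator: 1 − (1 + 0.094/12)^(−36) = 0.244897
PMT = $7,000.00 × (0.094/12) / 0.244897
PMT = $223.90 per month

PMT = PV × r / (1-(1+r)^(-n)) = $223.90/month


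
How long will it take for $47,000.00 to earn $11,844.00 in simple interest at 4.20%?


Rearrange the simple interest formula for t:
I = P × r × t  ⇒  t = I / (P × r)
t = $11,844.00 / ($47,000.00 × 0.042)
t = 6

t = I/(P×r) = 6 years


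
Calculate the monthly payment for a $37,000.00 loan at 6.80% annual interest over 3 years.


Loan payment formula: PMT = PV × r / (1 − (1 + r)^(−n))
Monthly rate r = 0.068/12 ≈ 0.00566667, n = 36 months
Denominator: 1 − (1 + 0.068/12)^(−36) = 0.184068
PMT = $37,000.00 × (0.068/12) / 0.184068
PMT = $1,139.07 per month

PMT = PV × r / (1-(1+r)^(-n)) = $1,139.07/month


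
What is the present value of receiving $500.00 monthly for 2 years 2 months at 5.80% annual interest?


Present value of an ordinary annuity: PV = PMT × (1 − (1 + r)^(−n)) / r
Monthly rate r = 0.058/12 ≈ 0.00483333, n = 26
PV = $500.00 × (1 − (1 + 0.058/12)^(−26)) / (0.058/12)
PV = $500.00 × 24.377425
PV = $12,188.71

PV = PMT × (1-(1+r)^(-n))/r = $12,188.71


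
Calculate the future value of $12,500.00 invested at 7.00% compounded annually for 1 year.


Compound interest formula: A = P(1 + r/n)^(nt)
A = $12,500.00 × (1 + 0.07/1)^(1 × 1)
Growth factor: (1 + 0.07/1)^1 = 1.070000
A = $12,500.00 × 1.070000
A = $13,375.00

A = P(1 + r/n)^(nt) = $13,375.00


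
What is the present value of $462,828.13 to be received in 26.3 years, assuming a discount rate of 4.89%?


Present value formula: PV = FV / (1 + r)^t
PV = $462,828.13 / (1 + 0.0489)^26.3
PV = $462,828.13 / 3.5099946
PV = $131,860.07

PV = FV / (1 + r)^t = $131,860.07


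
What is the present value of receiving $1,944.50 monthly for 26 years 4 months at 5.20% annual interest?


Present value of an ordinary annuity: PV = PMT × (1 − (1 + r)^(−n)) / r
Monthly rate r = 0.052/12 ≈ 0.00433333, n = 316
PV = $1,944.50 × (1 − (1 + 0.052/12)^(−316)) / (0.052/12)
PV = $1,944.50 × 171.916206
PV = $334,291.06

PV = PMT × (1-(1+r)^(-n))/r = $334,291.06


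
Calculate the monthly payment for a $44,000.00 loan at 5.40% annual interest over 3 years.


Loan payment formula: PMT = PV × r / (1 − (1 + r)^(−n))
Monthly rate r = 0.054/12 = 0.0045, n = 36 months
Denominator: 1 − (1 + 0.054/12)^(−36) = 0.1492497
PMT = $44,000.00 × (0.054/12) / 0.1492497
PMT = $1,326.64 per month

PMT = PV × r / (1-(1+r)^(-n)) = $1,326.64/month


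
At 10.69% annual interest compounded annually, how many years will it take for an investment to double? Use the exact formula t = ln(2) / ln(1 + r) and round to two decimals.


Doubling condition: (1 + r)^t = 2
Take ln of both sides: t × ln(1 + r) = ln(2)
t = ln(2) / ln(1 + r)
t = 0.693147 / 0.101563
t = 6.82

t = ln(2) / ln(1 + r) = 6.82 years


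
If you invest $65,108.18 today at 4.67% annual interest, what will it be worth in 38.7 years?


Future value formula: FV = PV × (1 + r)^t
FV = $65,108.18 × (1 + 0.0467)^38.7
FV = $65,108.18 × 5.849518
FV = $380,851.47

FV = PV × (1 + r)^t = $380,851.47


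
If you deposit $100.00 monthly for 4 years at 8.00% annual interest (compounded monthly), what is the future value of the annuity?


Future value of an ordinary annuity: FV = PMT × ((1 + r)^n − 1) / r
Monthly rate r = 0.08/12 ≈ 0.00666667, n = 48
FV = $100.00 × ((1 + 0.08/12)^48 − 1) / (0.08/12)
FV = $100.00 × 56.349915
FV = $5,634.99

FV = PMT × ((1+r)^n - 1)/r = $5,634.99


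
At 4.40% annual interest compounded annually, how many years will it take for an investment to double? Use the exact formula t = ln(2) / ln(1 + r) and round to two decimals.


Doubling condition: (1 + r)^t = 2
Take ln of both sides: t × ln(1 + r) = ln(2)
t = ln(2) / ln(1 + r)
t = 0.693147 / 0.043059
t = 16.10

t = ln(2) / ln(1 + r) = 16.10 years


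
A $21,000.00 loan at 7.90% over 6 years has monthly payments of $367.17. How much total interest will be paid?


Total paid over the life of the loan = PMT × n.
Total paid = $367.17 × 72 = $26,436.24
Total interest = total paid − principal = $26,436.24 − $21,000.00 = $5,436.24

Total interest = (PMT × n) - PV = $5,436.24


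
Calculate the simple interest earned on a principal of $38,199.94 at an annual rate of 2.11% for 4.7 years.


Simple interest formula: I = P × r × t
I = $38,199.94 × 0.0211 × 4.7
I = $3,788.29

I = P × r × t = $3,788.29


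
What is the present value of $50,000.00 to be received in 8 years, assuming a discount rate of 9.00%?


Present value formula: PV = FV / (1 + r)^t
PV = $50,000.00 / (1 + 0.09)^8
PV = $50,000.00 / 1.992563
PV = $25,093.31

PV = FV / (1 + r)^t = $25,093.31


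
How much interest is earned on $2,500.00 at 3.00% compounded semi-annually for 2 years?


Compound interest earned = final amount − principal.
A = P(1 + r/n)^(nt) = $2,500.00 × (1 + 0.03/2)^(2 × 2) = $2,653.41
Interest = A − P = $2,653.41 − $2,500.00 = $153.41

Interest = A - P = $153.41


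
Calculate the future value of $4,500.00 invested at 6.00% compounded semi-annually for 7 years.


Compound interest formula: A = P(1 + r/n)^(nt)
A = $4,500.00 × (1 + 0.06/2)^(2 × 7)
Growth factor: (1 + 0.06/2)^14 = 1.5125897
A = $4,500.00 × 1.5125897
A = $6,806.65

A = P(1 + r/n)^(nt) = $6,806.65


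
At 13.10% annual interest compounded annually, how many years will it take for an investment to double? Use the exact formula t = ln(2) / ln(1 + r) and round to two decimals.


Doubling condition: (1 + r)^t = 2
Take ln of both sides: t × ln(1 + r) = ln(2)
t = ln(2) / ln(1 + r)
t = 0.693147 / 0.123102
t = 5.63

t = ln(2) / ln(1 + r) = 5.63 years


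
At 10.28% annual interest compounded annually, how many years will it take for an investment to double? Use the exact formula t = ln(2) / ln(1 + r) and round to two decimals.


Doubling condition: (1 + r)^t = 2
Take ln of both sides: t × ln(1 + r) = ln(2)
t = ln(2) / ln(1 + r)
t = 0.693147 / 0.097852
t = 7.08

t = ln(2) / ln(1 + r) = 7.08 years


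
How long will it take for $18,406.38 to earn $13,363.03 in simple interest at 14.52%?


Rearrange the simple interest formula for t:
I = P × r × t  ⇒  t = I / (P × r)
t = $13,363.03 / ($18,406.38 × 0.1452)
t = 5

t = I/(P×r) = 5 years


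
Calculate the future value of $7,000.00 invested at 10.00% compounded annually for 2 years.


Compound interest formula: A = P(1 + r/n)^(nt)
A = $7,000.00 × (1 + 0.1/1)^(1 × 2)
Growth factor: (1 + 0.1/1)^2 = 1.210000
A = $7,000.00 × 1.210000
A = $8,470.00

A = P(1 + r/n)^(nt) = $8,470.00


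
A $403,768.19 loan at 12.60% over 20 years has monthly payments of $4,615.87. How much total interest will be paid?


Total paid over the life of the loan = PMT × n.
Total paid = $4,615.87 × 240 = $1,107,808.80
Total interest = total paid − principal = $1,107,808.80 − $403,768.19 = $704,040.61

Total interest = (PMT × n) - PV = $704,040.61


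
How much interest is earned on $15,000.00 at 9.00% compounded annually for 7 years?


Compound interest earned = final amount − principal.
A = P(1 + r/n)^(nt) = $15,000.00 × (1 + 0.09/1)^(1 × 7) = $27,420.59
Interest = A − P = $27,420.59 − $15,000.00 = $12,420.59

Interest = A - P = $12,420.59


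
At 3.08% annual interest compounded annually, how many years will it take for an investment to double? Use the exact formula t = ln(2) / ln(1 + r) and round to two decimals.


Doubling condition: (1 + r)^t = 2
Take ln of both sides: t × ln(1 + r) = ln(2)
t = ln(2) / ln(1 + r)
t = 0.693147 / 0.030335
t = 22.85

t = ln(2) / ln(1 + r) = 22.85 years


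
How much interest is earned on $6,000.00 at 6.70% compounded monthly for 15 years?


Compound interest earned = final amount − principal.
A = P(1 + r/n)^(nt) = $6,000.00 × (1 + 0.067/12)^(12 × 15) = $16,345.69
Interest = A − P = $16,345.69 − $6,000.00 = $10,345.69

Interest = A - P = $10,345.69


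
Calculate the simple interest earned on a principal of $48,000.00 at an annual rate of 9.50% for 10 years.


Simple interest formula: I = P × r × t
I = $48,000.00 × 0.095 × 10
I = $45,600.00

I = P × r × t = $45,600.00


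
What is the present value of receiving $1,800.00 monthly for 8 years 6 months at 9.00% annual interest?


Present value of an ordinary annuity: PV = PMT × (1 − (1 + r)^(−n)) / r
Monthly rate r = 0.09/12 = 0.0075, n = 102
PV = $1,800.00 × (1 − (1 + 0.09/12)^(−102)) / (0.09/12)
PV = $1,800.00 × 71.111451
PV = $128,000.61

PV = PMT × (1-(1+r)^(-n))/r = $128,000.61


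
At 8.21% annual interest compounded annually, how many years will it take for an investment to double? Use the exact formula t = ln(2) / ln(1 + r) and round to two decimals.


Doubling condition: (1 + r)^t = 2
Take ln of both sides: t × ln(1 + r) = ln(2)
t = ln(2) / ln(1 + r)
t = 0.693147 / 0.078904
t = 8.78

t = ln(2) / ln(1 + r) = 8.78 years


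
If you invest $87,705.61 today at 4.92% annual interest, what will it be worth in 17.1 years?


Future value formula: FV = PV × (1 + r)^t
FV = $87,705.61 × (1 + 0.0492)^17.1
FV = $87,705.61 × 2.27340401
FV = $199,390.29

FV = PV × (1 + r)^t = $199,390.29


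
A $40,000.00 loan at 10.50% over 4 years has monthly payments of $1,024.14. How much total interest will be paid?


Total paid over the life of the loan = PMT × n.
Total paid = $1,024.14 × 48 = $49,158.72
Total interest = total paid − principal = $49,158.72 − $40,000.00 = $9,158.72

Total interest = (PMT × n) - PV = $9,158.72


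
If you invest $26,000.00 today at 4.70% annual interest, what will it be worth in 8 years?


Future value formula: FV = PV × (1 + r)^t
FV = $26,000.00 × (1 + 0.047)^8
FV = $26,000.00 × 1.4440208
FV = $37,544.54

FV = PV × (1 + r)^t = $37,544.54


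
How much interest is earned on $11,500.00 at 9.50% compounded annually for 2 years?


Compound interest earned = final amount − principal.
A = P(1 + r/n)^(nt) = $11,500.00 × (1 + 0.095/1)^(1 × 2) = $13,788.79
Interest = A − P = $13,788.79 − $11,500.00 = $2,288.79

Interest = A - P = $2,288.79


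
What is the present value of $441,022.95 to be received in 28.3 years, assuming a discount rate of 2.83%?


Present value formula: PV = FV / (1 + r)^t
PV = $441,022.95 / (1 + 0.0283)^28.3
PV = $441,022.95 / 2.2028826
PV = $200,202.66

PV = FV / (1 + r)^t = $200,202.66


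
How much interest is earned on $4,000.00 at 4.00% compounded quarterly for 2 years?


Compound interest earned = final amount − principal.
A = P(1 + r/n)^(nt) = $4,000.00 × (1 + 0.04/4)^(4 × 2) = $4,331.43
Interest = A − P = $4,331.43 − $4,000.00 = $331.43

Interest = A - P = $331.43


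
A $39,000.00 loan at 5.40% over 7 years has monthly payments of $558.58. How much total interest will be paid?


Total paid over the life of the loan = PMT × n.
Total paid = $558.58 × 84 = $46,920.72
Total interest = total paid − principal = $46,920.72 − $39,000.00 = $7,920.72

Total interest = (PMT × n) - PV = $7,920.72


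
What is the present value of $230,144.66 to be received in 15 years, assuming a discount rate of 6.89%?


Present value formula: PV = FV / (1 + r)^t
PV = $230,144.66 / (1 + 0.0689)^15
PV = $230,144.66 / 2.7167905
PV = $84,711.96

PV = FV / (1 + r)^t = $84,711.96


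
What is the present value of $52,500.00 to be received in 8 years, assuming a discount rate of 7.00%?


Present value formula: PV = FV / (1 + r)^t
PV = $52,500.00 / (1 + 0.07)^8
PV = $52,500.00 / 1.718186
PV = $30,555.48

PV = FV / (1 + r)^t = $30,555.48


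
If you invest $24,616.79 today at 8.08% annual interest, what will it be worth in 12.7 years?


Future value formula: FV = PV × (1 + r)^t
FV = $24,616.79 × (1 + 0.0808)^12.7
FV = $24,616.79 × 2.682661
FV = $66,038.50

FV = PV × (1 + r)^t = $66,038.50


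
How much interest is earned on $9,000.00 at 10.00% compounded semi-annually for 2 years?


Compound interest earned = final amount − principal.
A = P(1 + r/n)^(nt) = $9,000.00 × (1 + 0.1/2)^(2 × 2) = $10,939.56
Interest = A − P = $10,939.56 − $9,000.00 = $1,939.56

Interest = A - P = $1,939.56


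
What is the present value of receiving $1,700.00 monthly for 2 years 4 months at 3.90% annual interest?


Present value of an ordinary annuity: PV = PMT × (1 − (1 + r)^(−n)) / r
Monthly rate r = 0.039/12 = 0.00325, n = 28
PV = $1,700.00 × (1 − (1 + 0.039/12)^(−28)) / (0.039/12)
PV = $1,700.00 × 26.722326
PV = $45,427.95

PV = PMT × (1-(1+r)^(-n))/r = $45,427.95


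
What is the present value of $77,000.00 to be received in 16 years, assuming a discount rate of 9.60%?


Present value formula: PV = FV / (1 + r)^t
PV = $77,000.00 / (1 + 0.096)^16
PV = $77,000.00 / 4.334798
PV = $17,763.23

PV = FV / (1 + r)^t = $17,763.23


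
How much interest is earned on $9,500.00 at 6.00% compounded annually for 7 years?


Compound interest earned = final amount − principal.
A = P(1 + r/n)^(nt) = $9,500.00 × (1 + 0.06/1)^(1 × 7) = $14,284.49
Interest = A − P = $14,284.49 − $9,500.00 = $4,784.49

Interest = A - P = $4,784.49
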